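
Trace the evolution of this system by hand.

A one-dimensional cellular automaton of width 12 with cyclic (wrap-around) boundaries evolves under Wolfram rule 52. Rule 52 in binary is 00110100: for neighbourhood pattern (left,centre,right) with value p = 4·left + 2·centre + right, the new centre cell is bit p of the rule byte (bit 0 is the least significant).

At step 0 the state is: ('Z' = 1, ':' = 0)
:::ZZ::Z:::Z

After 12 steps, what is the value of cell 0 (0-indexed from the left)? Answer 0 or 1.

step 0: :::ZZ::Z:::Z
step 1: Z::::Z:ZZ::Z
step 2: :Z:::ZZ::Z::
step 3: :ZZ::::Z:ZZ:
step 4: :::Z:::ZZ::Z
step 5: Z::ZZ::::Z:Z
step 6: :Z:::Z:::ZZ:
step 7: :ZZ::ZZ::::Z
step 8: Z::Z:::Z:::Z
step 9: :Z:ZZ::ZZ:::
step 10: :ZZ::Z:::Z::
step 11: :::Z:ZZ::ZZ:
step 12: :::ZZ::Z:::Z

0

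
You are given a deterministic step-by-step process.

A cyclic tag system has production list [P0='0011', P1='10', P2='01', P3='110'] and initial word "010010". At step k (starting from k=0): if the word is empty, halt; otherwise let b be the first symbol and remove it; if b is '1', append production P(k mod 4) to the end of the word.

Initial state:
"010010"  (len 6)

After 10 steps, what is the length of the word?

4

k=0  "010010"  (len 6)
k=1  "10010"  (len 5)
k=2  "001010"  (len 6)
k=3  "01010"  (len 5)
k=4  "1010"  (len 4)
k=5  "0100011"  (len 7)
k=6  "100011"  (len 6)
k=7  "0001101"  (len 7)
k=8  "001101"  (len 6)
k=9  "01101"  (len 5)
k=10  "1101"  (len 4)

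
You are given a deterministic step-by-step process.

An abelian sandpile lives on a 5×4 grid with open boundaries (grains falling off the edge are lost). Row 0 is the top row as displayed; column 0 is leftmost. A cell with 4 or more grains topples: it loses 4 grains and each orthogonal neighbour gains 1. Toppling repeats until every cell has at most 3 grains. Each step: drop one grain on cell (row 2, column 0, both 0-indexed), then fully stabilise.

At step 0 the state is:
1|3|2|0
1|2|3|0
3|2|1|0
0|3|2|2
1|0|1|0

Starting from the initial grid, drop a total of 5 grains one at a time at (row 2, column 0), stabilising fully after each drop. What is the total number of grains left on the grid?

k=0  1|3|2|0
1|2|3|0
3|2|1|0
0|3|2|2
1|0|1|0
k=1  1|3|2|0
2|2|3|0
0|3|1|0
1|3|2|2
1|0|1|0
k=2  1|3|2|0
2|2|3|0
1|3|1|0
1|3|2|2
1|0|1|0
k=3  1|3|2|0
2|2|3|0
2|3|1|0
1|3|2|2
1|0|1|0
k=4  1|3|2|0
2|2|3|0
3|3|1|0
1|3|2|2
1|0|1|0
k=5  1|3|2|0
3|3|3|0
1|1|2|0
3|0|3|2
1|1|1|0

30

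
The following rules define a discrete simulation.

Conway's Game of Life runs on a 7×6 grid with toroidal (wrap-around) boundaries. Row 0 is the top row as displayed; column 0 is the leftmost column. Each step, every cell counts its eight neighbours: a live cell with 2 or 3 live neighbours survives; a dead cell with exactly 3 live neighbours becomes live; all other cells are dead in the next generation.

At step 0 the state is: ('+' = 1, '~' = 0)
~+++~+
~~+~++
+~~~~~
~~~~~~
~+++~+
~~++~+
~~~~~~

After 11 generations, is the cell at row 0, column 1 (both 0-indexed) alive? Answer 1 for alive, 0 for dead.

step 0: ~+++~+
~~+~++
+~~~~~
~~~~~~
~+++~+
~~++~+
~~~~~~
step 1: ++++~+
~~+~++
~~~~~+
+++~~~
++~+~~
++~+~~
++~~~~
step 2: ~~~+~~
~~+~~~
~~++++
~~+~~+
~~~+~+
~~~~~+
~~~++~
step 3: ~~+++~
~~+~~~
~++~++
+~+~~+
+~~~~+
~~~+~+
~~~++~
step 4: ~~+~+~
~~~~~+
~~+~++
~~++~~
~+~~~~
+~~+~+
~~~~~+
step 5: ~~~~++
~~~~~+
~~+~++
~++++~
++~++~
+~~~++
+~~+~+
step 6: ~~~~~~
+~~+~~
+++~~+
~~~~~~
~~~~~~
~~+~~~
~~~+~~
step 7: ~~~~~~
+~+~~+
+++~~+
++~~~~
~~~~~~
~~~~~~
~~~~~~
step 8: ~~~~~~
~~+~~+
~~+~~~
~~+~~+
~~~~~~
~~~~~~
~~~~~~
step 9: ~~~~~~
~~~~~~
~+++~~
~~~~~~
~~~~~~
~~~~~~
~~~~~~
step 10: ~~~~~~
~~+~~~
~~+~~~
~~+~~~
~~~~~~
~~~~~~
~~~~~~
step 11: ~~~~~~
~~~~~~
~+++~~
~~~~~~
~~~~~~
~~~~~~
~~~~~~

0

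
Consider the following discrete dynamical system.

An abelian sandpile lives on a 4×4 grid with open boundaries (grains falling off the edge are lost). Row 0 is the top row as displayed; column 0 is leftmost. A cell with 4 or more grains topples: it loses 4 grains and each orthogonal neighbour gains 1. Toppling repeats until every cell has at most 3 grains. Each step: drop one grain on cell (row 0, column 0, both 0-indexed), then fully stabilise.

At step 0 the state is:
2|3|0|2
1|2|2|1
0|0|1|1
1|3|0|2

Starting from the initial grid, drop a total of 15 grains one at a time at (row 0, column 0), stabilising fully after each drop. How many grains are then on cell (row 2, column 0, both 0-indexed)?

1

[0] 2|3|0|2
1|2|2|1
0|0|1|1
1|3|0|2
[1] 3|3|0|2
1|2|2|1
0|0|1|1
1|3|0|2
[2] 1|0|1|2
2|3|2|1
0|0|1|1
1|3|0|2
[3] 2|0|1|2
2|3|2|1
0|0|1|1
1|3|0|2
[4] 3|0|1|2
2|3|2|1
0|0|1|1
1|3|0|2
[5] 0|1|1|2
3|3|2|1
0|0|1|1
1|3|0|2
[6] 1|1|1|2
3|3|2|1
0|0|1|1
1|3|0|2
[7] 2|1|1|2
3|3|2|1
0|0|1|1
1|3|0|2
[8] 3|1|1|2
3|3|2|1
0|0|1|1
1|3|0|2
[9] 1|3|1|2
1|0|3|1
1|1|1|1
1|3|0|2
[10] 2|3|1|2
1|0|3|1
1|1|1|1
1|3|0|2
[11] 3|3|1|2
1|0|3|1
1|1|1|1
1|3|0|2
[12] 1|0|2|2
2|1|3|1
1|1|1|1
1|3|0|2
[13] 2|0|2|2
2|1|3|1
1|1|1|1
1|3|0|2
[14] 3|0|2|2
2|1|3|1
1|1|1|1
1|3|0|2
[15] 0|1|2|2
3|1|3|1
1|1|1|1
1|3|0|2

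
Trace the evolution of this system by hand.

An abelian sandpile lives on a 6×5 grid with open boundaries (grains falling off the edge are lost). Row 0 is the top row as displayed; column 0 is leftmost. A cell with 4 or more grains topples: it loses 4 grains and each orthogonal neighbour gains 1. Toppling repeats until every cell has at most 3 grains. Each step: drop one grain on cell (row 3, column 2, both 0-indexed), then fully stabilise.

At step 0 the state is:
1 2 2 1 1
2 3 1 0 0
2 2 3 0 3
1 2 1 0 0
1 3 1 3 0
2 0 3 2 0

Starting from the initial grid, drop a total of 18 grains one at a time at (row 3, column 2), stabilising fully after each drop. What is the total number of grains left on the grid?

58

step 0: 1 2 2 1 1
2 3 1 0 0
2 2 3 0 3
1 2 1 0 0
1 3 1 3 0
2 0 3 2 0
step 1: 1 2 2 1 1
2 3 1 0 0
2 2 3 0 3
1 2 2 0 0
1 3 1 3 0
2 0 3 2 0
step 2: 1 2 2 1 1
2 3 1 0 0
2 2 3 0 3
1 2 3 0 0
1 3 1 3 0
2 0 3 2 0
step 3: 1 2 2 1 1
2 3 2 0 0
2 3 0 1 3
1 3 1 1 0
1 3 2 3 0
2 0 3 2 0
step 4: 1 2 2 1 1
2 3 2 0 0
2 3 0 1 3
1 3 2 1 0
1 3 2 3 0
2 0 3 2 0
step 5: 1 2 2 1 1
2 3 2 0 0
2 3 0 1 3
1 3 3 1 0
1 3 2 3 0
2 0 3 2 0
step 6: 1 3 2 1 1
3 0 3 0 0
3 1 2 1 3
2 2 2 3 0
2 1 2 1 1
2 2 1 0 1
step 7: 1 3 2 1 1
3 0 3 0 0
3 1 2 1 3
2 2 3 3 0
2 1 2 1 1
2 2 1 0 1
step 8: 1 3 2 1 1
3 0 3 0 0
3 1 3 2 3
2 3 1 0 1
2 1 3 2 1
2 2 1 0 1
step 9: 1 3 2 1 1
3 0 3 0 0
3 1 3 2 3
2 3 2 0 1
2 1 3 2 1
2 2 1 0 1
step 10: 1 3 2 1 1
3 0 3 0 0
3 1 3 2 3
2 3 3 0 1
2 1 3 2 1
2 2 1 0 1
step 11: 1 3 3 1 1
3 1 0 1 0
3 3 1 3 3
3 0 3 1 1
2 3 0 3 1
2 2 2 0 1
step 12: 1 3 3 1 1
3 1 0 1 0
3 3 2 3 3
3 1 0 2 1
2 3 1 3 1
2 2 2 0 1
step 13: 1 3 3 1 1
3 1 0 1 0
3 3 2 3 3
3 1 1 2 1
2 3 1 3 1
2 2 2 0 1
step 14: 1 3 3 1 1
3 1 0 1 0
3 3 2 3 3
3 1 2 2 1
2 3 1 3 1
2 2 2 0 1
step 15: 1 3 3 1 1
3 1 0 1 0
3 3 2 3 3
3 1 3 2 1
2 3 1 3 1
2 2 2 0 1
step 16: 1 3 3 1 1
3 1 0 1 0
3 3 3 3 3
3 2 0 3 1
2 3 2 3 1
2 2 2 0 1
step 17: 1 3 3 1 1
3 1 0 1 0
3 3 3 3 3
3 2 1 3 1
2 3 2 3 1
2 2 2 0 1
step 18: 1 3 3 1 1
3 1 0 1 0
3 3 3 3 3
3 2 2 3 1
2 3 2 3 1
2 2 2 0 1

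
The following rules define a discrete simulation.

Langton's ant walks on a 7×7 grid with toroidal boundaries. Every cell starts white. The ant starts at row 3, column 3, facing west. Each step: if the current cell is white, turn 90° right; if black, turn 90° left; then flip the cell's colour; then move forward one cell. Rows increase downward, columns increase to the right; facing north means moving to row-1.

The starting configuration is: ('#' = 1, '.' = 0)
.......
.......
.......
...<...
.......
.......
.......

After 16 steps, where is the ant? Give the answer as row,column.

[0] .......
.......
.......
...<...
.......
.......
.......
[1] .......
.......
...^...
...#...
.......
.......
.......
[2] .......
.......
...#>..
...#...
.......
.......
.......
[3] .......
.......
...##..
...#v..
.......
.......
.......
[4] .......
.......
...##..
...<#..
.......
.......
.......
[5] .......
.......
...##..
....#..
...v...
.......
.......
[6] .......
.......
...##..
....#..
..<#...
.......
.......
[7] .......
.......
...##..
..^.#..
..##...
.......
.......
[8] .......
.......
...##..
..#>#..
..##...
.......
.......
[9] .......
.......
...##..
..###..
..#v...
.......
.......
[10] .......
.......
...##..
..###..
..#.>..
.......
.......
[11] .......
.......
...##..
..###..
..#.#..
....v..
.......
[12] .......
.......
...##..
..###..
..#.#..
...<#..
.......
[13] .......
.......
...##..
..###..
..#^#..
...##..
.......
[14] .......
.......
...##..
..###..
..##>..
...##..
.......
[15] .......
.......
...##..
..##^..
..##...
...##..
.......
[16] .......
.......
...##..
..#<...
..##...
...##..
.......

3,3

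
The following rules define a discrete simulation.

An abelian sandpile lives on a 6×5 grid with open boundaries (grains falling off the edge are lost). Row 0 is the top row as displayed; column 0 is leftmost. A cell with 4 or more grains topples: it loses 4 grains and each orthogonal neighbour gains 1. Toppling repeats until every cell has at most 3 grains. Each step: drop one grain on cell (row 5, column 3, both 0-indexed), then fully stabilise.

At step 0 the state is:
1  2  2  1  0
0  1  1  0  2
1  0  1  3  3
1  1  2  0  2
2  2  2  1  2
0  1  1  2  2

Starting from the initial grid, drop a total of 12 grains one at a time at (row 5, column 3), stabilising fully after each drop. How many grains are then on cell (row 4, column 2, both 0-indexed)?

0

k=0  1  2  2  1  0
0  1  1  0  2
1  0  1  3  3
1  1  2  0  2
2  2  2  1  2
0  1  1  2  2
k=1  1  2  2  1  0
0  1  1  0  2
1  0  1  3  3
1  1  2  0  2
2  2  2  1  2
0  1  1  3  2
k=2  1  2  2  1  0
0  1  1  0  2
1  0  1  3  3
1  1  2  0  2
2  2  2  2  2
0  1  2  0  3
k=3  1  2  2  1  0
0  1  1  0  2
1  0  1  3  3
1  1  2  0  2
2  2  2  2  2
0  1  2  1  3
k=4  1  2  2  1  0
0  1  1  0  2
1  0  1  3  3
1  1  2  0  2
2  2  2  2  2
0  1  2  2  3
k=5  1  2  2  1  0
0  1  1  0  2
1  0  1  3  3
1  1  2  0  2
2  2  2  2  2
0  1  2  3  3
k=6  1  2  2  1  0
0  1  1  0  2
1  0  1  3  3
1  1  2  0  2
2  2  2  3  3
0  1  3  1  0
k=7  1  2  2  1  0
0  1  1  0  2
1  0  1  3  3
1  1  2  0  2
2  2  2  3  3
0  1  3  2  0
k=8  1  2  2  1  0
0  1  1  0  2
1  0  1  3  3
1  1  2  0  2
2  2  2  3  3
0  1  3  3  0
k=9  1  2  2  1  0
0  1  1  0  2
1  0  1  3  3
1  1  3  1  3
2  3  0  2  0
0  2  1  2  2
k=10  1  2  2  1  0
0  1  1  0  2
1  0  1  3  3
1  1  3  1  3
2  3  0  2  0
0  2  1  3  2
k=11  1  2  2  1  0
0  1  1  0  2
1  0  1  3  3
1  1  3  1  3
2  3  0  3  0
0  2  2  0  3
k=12  1  2  2  1  0
0  1  1  0  2
1  0  1  3  3
1  1  3  1  3
2  3  0  3  0
0  2  2  1  3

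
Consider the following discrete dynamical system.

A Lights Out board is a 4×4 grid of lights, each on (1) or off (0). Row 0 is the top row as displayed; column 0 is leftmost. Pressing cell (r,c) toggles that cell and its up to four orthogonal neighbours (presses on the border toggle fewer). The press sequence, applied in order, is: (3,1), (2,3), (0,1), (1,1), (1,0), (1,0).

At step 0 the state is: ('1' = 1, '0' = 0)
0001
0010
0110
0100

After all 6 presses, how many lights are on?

0) 0001
0010
0110
0100
1) 0001
0010
0010
1010
2) 0001
0011
0001
1011
3) 1111
0111
0001
1011
4) 1011
1001
0101
1011
5) 0011
0101
1101
1011
6) 1011
1001
0101
1011

10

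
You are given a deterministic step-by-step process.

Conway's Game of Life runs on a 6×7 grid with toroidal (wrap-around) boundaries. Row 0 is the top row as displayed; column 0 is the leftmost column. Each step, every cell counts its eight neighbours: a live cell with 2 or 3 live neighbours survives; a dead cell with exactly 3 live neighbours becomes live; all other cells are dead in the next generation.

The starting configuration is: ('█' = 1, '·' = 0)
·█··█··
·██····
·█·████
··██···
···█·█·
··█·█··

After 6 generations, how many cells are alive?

k=0  ·█··█··
·██····
·█·████
··██···
···█·█·
··█·█··
k=1  ·█·····
·█·····
██··██·
······█
·······
··█·██·
k=2  ·██····
·██····
██···██
█····██
·····█·
·······
k=3  ·██····
······█
··█··█·
·█··█··
·····█·
·······
k=4  ·······
·██····
·····█·
····██·
·······
·······
k=5  ·······
·······
····██·
····██·
·······
·······
k=6  ·······
·······
····██·
····██·
·······
·······

4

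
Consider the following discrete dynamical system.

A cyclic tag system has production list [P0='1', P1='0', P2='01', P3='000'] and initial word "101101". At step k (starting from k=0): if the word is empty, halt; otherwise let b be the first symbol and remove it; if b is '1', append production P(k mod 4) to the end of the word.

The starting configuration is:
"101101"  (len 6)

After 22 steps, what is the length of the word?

[0] "101101"  (len 6)
[1] "011011"  (len 6)
[2] "11011"  (len 5)
[3] "101101"  (len 6)
[4] "01101000"  (len 8)
[5] "1101000"  (len 7)
[6] "1010000"  (len 7)
[7] "01000001"  (len 8)
[8] "1000001"  (len 7)
[9] "0000011"  (len 7)
[10] "000011"  (len 6)
[11] "00011"  (len 5)
[12] "0011"  (len 4)
[13] "011"  (len 3)
[14] "11"  (len 2)
[15] "101"  (len 3)
[16] "01000"  (len 5)
[17] "1000"  (len 4)
[18] "0000"  (len 4)
[19] "000"  (len 3)
[20] "00"  (len 2)
[21] "0"  (len 1)
[22] (halted — word empty)

0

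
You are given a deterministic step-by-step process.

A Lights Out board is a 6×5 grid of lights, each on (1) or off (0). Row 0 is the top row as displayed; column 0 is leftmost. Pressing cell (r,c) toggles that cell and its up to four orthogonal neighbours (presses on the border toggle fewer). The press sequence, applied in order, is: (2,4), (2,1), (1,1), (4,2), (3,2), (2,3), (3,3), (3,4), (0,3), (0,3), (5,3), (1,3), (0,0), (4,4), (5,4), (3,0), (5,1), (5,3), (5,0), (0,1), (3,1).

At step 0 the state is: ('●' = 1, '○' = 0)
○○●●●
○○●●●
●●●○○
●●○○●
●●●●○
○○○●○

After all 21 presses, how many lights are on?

14

step 0: ○○●●●
○○●●●
●●●○○
●●○○●
●●●●○
○○○●○
step 1: ○○●●●
○○●●○
●●●●●
●●○○○
●●●●○
○○○●○
step 2: ○○●●●
○●●●○
○○○●●
●○○○○
●●●●○
○○○●○
step 3: ○●●●●
●○○●○
○●○●●
●○○○○
●●●●○
○○○●○
step 4: ○●●●●
●○○●○
○●○●●
●○●○○
●○○○○
○○●●○
step 5: ○●●●●
●○○●○
○●●●●
●●○●○
●○●○○
○○●●○
step 6: ○●●●●
●○○○○
○●○○○
●●○○○
●○●○○
○○●●○
step 7: ○●●●●
●○○○○
○●○●○
●●●●●
●○●●○
○○●●○
step 8: ○●●●●
●○○○○
○●○●●
●●●○○
●○●●●
○○●●○
step 9: ○●○○○
●○○●○
○●○●●
●●●○○
●○●●●
○○●●○
step 10: ○●●●●
●○○○○
○●○●●
●●●○○
●○●●●
○○●●○
step 11: ○●●●●
●○○○○
○●○●●
●●●○○
●○●○●
○○○○●
step 12: ○●●○●
●○●●●
○●○○●
●●●○○
●○●○●
○○○○●
step 13: ●○●○●
○○●●●
○●○○●
●●●○○
●○●○●
○○○○●
step 14: ●○●○●
○○●●●
○●○○●
●●●○●
●○●●○
○○○○○
step 15: ●○●○●
○○●●●
○●○○●
●●●○●
●○●●●
○○○●●
step 16: ●○●○●
○○●●●
●●○○●
○○●○●
○○●●●
○○○●●
step 17: ●○●○●
○○●●●
●●○○●
○○●○●
○●●●●
●●●●●
step 18: ●○●○●
○○●●●
●●○○●
○○●○●
○●●○●
●●○○○
step 19: ●○●○●
○○●●●
●●○○●
○○●○●
●●●○●
○○○○○
step 20: ○●○○●
○●●●●
●●○○●
○○●○●
●●●○●
○○○○○
step 21: ○●○○●
○●●●●
●○○○●
●●○○●
●○●○●
○○○○○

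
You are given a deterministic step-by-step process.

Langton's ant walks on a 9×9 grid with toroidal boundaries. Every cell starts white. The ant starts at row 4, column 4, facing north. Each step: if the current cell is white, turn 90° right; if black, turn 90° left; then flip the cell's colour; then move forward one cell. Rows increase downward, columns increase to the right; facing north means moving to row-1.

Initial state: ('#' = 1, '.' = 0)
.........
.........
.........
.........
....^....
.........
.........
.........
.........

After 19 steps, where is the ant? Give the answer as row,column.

[0] .........
.........
.........
.........
....^....
.........
.........
.........
.........
[1] .........
.........
.........
.........
....#>...
.........
.........
.........
.........
[2] .........
.........
.........
.........
....##...
.....v...
.........
.........
.........
[3] .........
.........
.........
.........
....##...
....<#...
.........
.........
.........
[4] .........
.........
.........
.........
....^#...
....##...
.........
.........
.........
[5] .........
.........
.........
.........
...<.#...
....##...
.........
.........
.........
[6] .........
.........
.........
...^.....
...#.#...
....##...
.........
.........
.........
[7] .........
.........
.........
...#>....
...#.#...
....##...
.........
.........
.........
[8] .........
.........
.........
...##....
...#v#...
....##...
.........
.........
.........
[9] .........
.........
.........
...##....
...<##...
....##...
.........
.........
.........
[10] .........
.........
.........
...##....
....##...
...v##...
.........
.........
.........
[11] .........
.........
.........
...##....
....##...
..<###...
.........
.........
.........
[12] .........
.........
.........
...##....
..^.##...
..####...
.........
.........
.........
[13] .........
.........
.........
...##....
..#>##...
..####...
.........
.........
.........
[14] .........
.........
.........
...##....
..####...
..#v##...
.........
.........
.........
[15] .........
.........
.........
...##....
..####...
..#.>#...
.........
.........
.........
[16] .........
.........
.........
...##....
..##^#...
..#..#...
.........
.........
.........
[17] .........
.........
.........
...##....
..#<.#...
..#..#...
.........
.........
.........
[18] .........
.........
.........
...##....
..#..#...
..#v.#...
.........
.........
.........
[19] .........
.........
.........
...##....
..#..#...
..<#.#...
.........
.........
.........

5,2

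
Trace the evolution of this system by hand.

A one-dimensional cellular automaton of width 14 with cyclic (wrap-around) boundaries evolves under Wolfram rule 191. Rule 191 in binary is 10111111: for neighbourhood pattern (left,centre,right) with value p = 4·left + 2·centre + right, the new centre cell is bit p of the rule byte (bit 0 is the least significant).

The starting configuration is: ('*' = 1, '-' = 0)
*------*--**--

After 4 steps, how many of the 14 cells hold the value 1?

gen 0: *------*--**--
gen 1: ***********-**
gen 2: **********-***
gen 3: *********-****
gen 4: ********-*****

13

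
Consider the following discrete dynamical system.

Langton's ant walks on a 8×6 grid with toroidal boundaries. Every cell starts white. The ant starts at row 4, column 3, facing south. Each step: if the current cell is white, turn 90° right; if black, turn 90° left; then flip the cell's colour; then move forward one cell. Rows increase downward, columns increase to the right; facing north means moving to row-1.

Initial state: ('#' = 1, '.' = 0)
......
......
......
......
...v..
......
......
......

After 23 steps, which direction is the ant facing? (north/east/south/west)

step 0: ......
......
......
......
...v..
......
......
......
step 1: ......
......
......
......
..<#..
......
......
......
step 2: ......
......
......
..^...
..##..
......
......
......
step 3: ......
......
......
..#>..
..##..
......
......
......
step 4: ......
......
......
..##..
..#v..
......
......
......
step 5: ......
......
......
..##..
..#.>.
......
......
......
step 6: ......
......
......
..##..
..#.#.
....v.
......
......
step 7: ......
......
......
..##..
..#.#.
...<#.
......
......
step 8: ......
......
......
..##..
..#^#.
...##.
......
......
step 9: ......
......
......
..##..
..##>.
...##.
......
......
step 10: ......
......
......
..##^.
..##..
...##.
......
......
step 11: ......
......
......
..###>
..##..
...##.
......
......
step 12: ......
......
......
..####
..##.v
...##.
......
......
step 13: ......
......
......
..####
..##<#
...##.
......
......
step 14: ......
......
......
..##^#
..####
...##.
......
......
step 15: ......
......
......
..#<.#
..####
...##.
......
......
step 16: ......
......
......
..#..#
..#v##
...##.
......
......
step 17: ......
......
......
..#..#
..#.>#
...##.
......
......
step 18: ......
......
......
..#.^#
..#..#
...##.
......
......
step 19: ......
......
......
..#.#>
..#..#
...##.
......
......
step 20: ......
......
.....^
..#.#.
..#..#
...##.
......
......
step 21: ......
......
>....#
..#.#.
..#..#
...##.
......
......
step 22: ......
......
#....#
v.#.#.
..#..#
...##.
......
......
step 23: ......
......
#....#
#.#.#<
..#..#
...##.
......
......

west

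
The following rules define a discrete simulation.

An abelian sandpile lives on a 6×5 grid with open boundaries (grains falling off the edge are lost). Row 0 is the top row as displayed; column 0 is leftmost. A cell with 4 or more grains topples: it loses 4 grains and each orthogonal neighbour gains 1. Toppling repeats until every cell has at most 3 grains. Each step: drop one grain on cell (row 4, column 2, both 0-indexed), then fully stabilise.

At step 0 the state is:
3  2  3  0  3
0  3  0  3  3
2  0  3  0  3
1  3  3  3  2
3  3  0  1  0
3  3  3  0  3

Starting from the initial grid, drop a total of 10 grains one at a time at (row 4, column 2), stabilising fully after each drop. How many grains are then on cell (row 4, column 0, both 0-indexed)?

step 0: 3  2  3  0  3
0  3  0  3  3
2  0  3  0  3
1  3  3  3  2
3  3  0  1  0
3  3  3  0  3
step 1: 3  2  3  0  3
0  3  0  3  3
2  0  3  0  3
1  3  3  3  2
3  3  1  1  0
3  3  3  0  3
step 2: 3  2  3  0  3
0  3  0  3  3
2  0  3  0  3
1  3  3  3  2
3  3  2  1  0
3  3  3  0  3
step 3: 3  2  3  0  3
0  3  0  3  3
2  0  3  0  3
1  3  3  3  2
3  3  3  1  0
3  3  3  0  3
step 4: 3  2  3  0  3
0  3  1  3  3
2  2  0  2  3
3  1  3  0  3
1  3  3  3  0
1  2  1  1  3
step 5: 3  2  3  0  3
0  3  1  3  3
2  2  1  2  3
3  3  0  2  3
2  0  3  0  1
1  3  2  2  3
step 6: 3  2  3  0  3
0  3  1  3  3
2  2  1  2  3
3  3  1  2  3
2  1  0  1  1
1  3  3  2  3
step 7: 3  2  3  0  3
0  3  1  3  3
2  2  1  2  3
3  3  1  2  3
2  1  1  1  1
1  3  3  2  3
step 8: 3  2  3  0  3
0  3  1  3  3
2  2  1  2  3
3  3  1  2  3
2  1  2  1  1
1  3  3  2  3
step 9: 3  2  3  0  3
0  3  1  3  3
2  2  1  2  3
3  3  1  2  3
2  1  3  1  1
1  3  3  2  3
step 10: 3  2  3  0  3
0  3  1  3  3
2  2  1  2  3
3  3  2  2  3
2  3  1  2  1
2  0  1  3  3

2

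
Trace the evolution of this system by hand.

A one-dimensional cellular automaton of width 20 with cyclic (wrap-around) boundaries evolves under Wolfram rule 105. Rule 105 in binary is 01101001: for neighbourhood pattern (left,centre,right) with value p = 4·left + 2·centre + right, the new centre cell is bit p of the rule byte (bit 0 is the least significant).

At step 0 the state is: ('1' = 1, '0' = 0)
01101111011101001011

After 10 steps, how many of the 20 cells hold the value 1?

9

gen 0: 01101111011101001011
gen 1: 11111001110110000111
gen 2: 00001001011110110100
gen 3: 11100000110011111001
gen 4: 00101110110010001001
gen 5: 00011011110000100000
gen 6: 11011110010110001111
gen 7: 01110010001110101000
gen 8: 01010000101011010011
gen 9: 10100110010111100011
gen 10: 11000110001100101010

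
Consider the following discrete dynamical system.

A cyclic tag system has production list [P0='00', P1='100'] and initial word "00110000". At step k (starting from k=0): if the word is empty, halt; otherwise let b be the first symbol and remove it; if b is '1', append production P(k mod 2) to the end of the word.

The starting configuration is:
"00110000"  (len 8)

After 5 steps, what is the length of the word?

8

k=0  "00110000"  (len 8)
k=1  "0110000"  (len 7)
k=2  "110000"  (len 6)
k=3  "1000000"  (len 7)
k=4  "000000100"  (len 9)
k=5  "00000100"  (len 8)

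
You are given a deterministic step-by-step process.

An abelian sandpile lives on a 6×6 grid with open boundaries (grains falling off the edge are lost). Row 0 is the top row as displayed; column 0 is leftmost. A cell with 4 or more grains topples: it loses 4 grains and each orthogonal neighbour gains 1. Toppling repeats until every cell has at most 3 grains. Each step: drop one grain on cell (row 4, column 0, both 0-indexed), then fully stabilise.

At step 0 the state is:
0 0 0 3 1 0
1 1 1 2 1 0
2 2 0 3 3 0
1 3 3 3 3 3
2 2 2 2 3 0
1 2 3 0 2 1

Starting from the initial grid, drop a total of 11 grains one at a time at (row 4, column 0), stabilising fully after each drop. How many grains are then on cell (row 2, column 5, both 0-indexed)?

k=0  0 0 0 3 1 0
1 1 1 2 1 0
2 2 0 3 3 0
1 3 3 3 3 3
2 2 2 2 3 0
1 2 3 0 2 1
k=1  0 0 0 3 1 0
1 1 1 2 1 0
2 2 0 3 3 0
1 3 3 3 3 3
3 2 2 2 3 0
1 2 3 0 2 1
k=2  0 0 0 3 1 0
1 1 1 2 1 0
2 2 0 3 3 0
2 3 3 3 3 3
0 3 2 2 3 0
2 2 3 0 2 1
k=3  0 0 0 3 1 0
1 1 1 2 1 0
2 2 0 3 3 0
2 3 3 3 3 3
1 3 2 2 3 0
2 2 3 0 2 1
k=4  0 0 0 3 1 0
1 1 1 2 1 0
2 2 0 3 3 0
2 3 3 3 3 3
2 3 2 2 3 0
2 2 3 0 2 1
k=5  0 0 0 3 1 0
1 1 1 2 1 0
2 2 0 3 3 0
2 3 3 3 3 3
3 3 2 2 3 0
2 2 3 0 2 1
k=6  0 0 0 3 1 0
1 1 1 3 2 0
3 3 2 1 1 2
0 2 2 3 3 0
3 3 2 1 1 2
0 1 1 2 3 1
k=7  0 0 0 3 1 0
1 1 1 3 2 0
3 3 2 1 1 2
1 3 2 3 3 0
1 0 3 1 1 2
1 2 1 2 3 1
k=8  0 0 0 3 1 0
1 1 1 3 2 0
3 3 2 1 1 2
1 3 2 3 3 0
2 0 3 1 1 2
1 2 1 2 3 1
k=9  0 0 0 3 1 0
1 1 1 3 2 0
3 3 2 1 1 2
1 3 2 3 3 0
3 0 3 1 1 2
1 2 1 2 3 1
k=10  0 0 0 3 1 0
1 1 1 3 2 0
3 3 2 1 1 2
2 3 2 3 3 0
0 1 3 1 1 2
2 2 1 2 3 1
k=11  0 0 0 3 1 0
1 1 1 3 2 0
3 3 2 1 1 2
2 3 2 3 3 0
1 1 3 1 1 2
2 2 1 2 3 1

2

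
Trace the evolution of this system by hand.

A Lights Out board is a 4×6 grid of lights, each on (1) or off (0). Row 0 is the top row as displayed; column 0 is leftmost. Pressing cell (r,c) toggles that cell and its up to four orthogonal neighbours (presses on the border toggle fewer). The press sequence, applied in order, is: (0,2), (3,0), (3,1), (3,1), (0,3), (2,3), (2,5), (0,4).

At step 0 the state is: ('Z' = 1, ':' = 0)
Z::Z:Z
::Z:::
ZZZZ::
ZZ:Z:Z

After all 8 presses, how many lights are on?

gen 0: Z::Z:Z
::Z:::
ZZZZ::
ZZ:Z:Z
gen 1: ZZZ::Z
::::::
ZZZZ::
ZZ:Z:Z
gen 2: ZZZ::Z
::::::
:ZZZ::
:::Z:Z
gen 3: ZZZ::Z
::::::
::ZZ::
ZZZZ:Z
gen 4: ZZZ::Z
::::::
:ZZZ::
:::Z:Z
gen 5: ZZ:ZZZ
:::Z::
:ZZZ::
:::Z:Z
gen 6: ZZ:ZZZ
::::::
:Z::Z:
:::::Z
gen 7: ZZ:ZZZ
:::::Z
:Z:::Z
::::::
gen 8: ZZ::::
::::ZZ
:Z:::Z
::::::

6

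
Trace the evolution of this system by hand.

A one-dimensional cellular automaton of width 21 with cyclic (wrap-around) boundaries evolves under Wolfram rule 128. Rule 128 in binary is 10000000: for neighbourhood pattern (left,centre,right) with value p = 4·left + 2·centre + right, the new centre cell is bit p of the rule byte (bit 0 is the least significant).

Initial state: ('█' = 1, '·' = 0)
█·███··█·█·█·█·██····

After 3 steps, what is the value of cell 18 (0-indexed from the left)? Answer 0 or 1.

[0] █·███··█·█·█·█·██····
[1] ···█·················
[2] ·····················
[3] ·····················

0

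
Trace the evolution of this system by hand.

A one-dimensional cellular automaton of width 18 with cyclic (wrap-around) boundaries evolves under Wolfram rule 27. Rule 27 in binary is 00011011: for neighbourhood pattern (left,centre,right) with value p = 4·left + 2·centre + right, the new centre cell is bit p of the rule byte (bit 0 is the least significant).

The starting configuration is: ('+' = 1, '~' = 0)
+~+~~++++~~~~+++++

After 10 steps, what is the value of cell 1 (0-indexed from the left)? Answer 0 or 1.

k=0  +~+~~++++~~~~+++++
k=1  ~~~+++~~~+++++~~~~
k=2  ++++~~++++~~~~++++
k=3  ~~~~+++~~~+++++~~~
k=4  +++++~~++++~~~~+++
k=5  ~~~~~+++~~~+++++~~
k=6  ++++++~~++++~~~~++
k=7  ~~~~~~+++~~~+++++~
k=8  +++++++~~++++~~~~+
k=9  ~~~~~~~+++~~~+++++
k=10  ++++++++~~++++~~~~

1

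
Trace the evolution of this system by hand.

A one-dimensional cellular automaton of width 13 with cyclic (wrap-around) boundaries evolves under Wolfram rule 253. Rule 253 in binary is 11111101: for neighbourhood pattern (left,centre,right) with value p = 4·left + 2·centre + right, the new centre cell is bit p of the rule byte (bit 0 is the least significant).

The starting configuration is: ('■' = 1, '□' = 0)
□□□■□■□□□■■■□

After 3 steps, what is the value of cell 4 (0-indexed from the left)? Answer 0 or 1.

1

t=0: □□□■□■□□□■■■□
t=1: ■■□■■■■■□■■■■
t=2: ■■■■■■■■■■■■■
t=3: ■■■■■■■■■■■■■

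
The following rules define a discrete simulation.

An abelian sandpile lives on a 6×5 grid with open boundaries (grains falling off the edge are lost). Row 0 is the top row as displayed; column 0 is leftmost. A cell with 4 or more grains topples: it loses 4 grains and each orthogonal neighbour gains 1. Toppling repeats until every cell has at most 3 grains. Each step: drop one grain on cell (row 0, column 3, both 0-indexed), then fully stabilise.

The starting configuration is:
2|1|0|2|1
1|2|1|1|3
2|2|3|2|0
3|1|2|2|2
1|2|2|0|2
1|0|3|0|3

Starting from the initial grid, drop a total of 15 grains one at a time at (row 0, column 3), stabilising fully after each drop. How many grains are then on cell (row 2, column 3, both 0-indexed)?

step 0: 2|1|0|2|1
1|2|1|1|3
2|2|3|2|0
3|1|2|2|2
1|2|2|0|2
1|0|3|0|3
step 1: 2|1|0|3|1
1|2|1|1|3
2|2|3|2|0
3|1|2|2|2
1|2|2|0|2
1|0|3|0|3
step 2: 2|1|1|0|2
1|2|1|2|3
2|2|3|2|0
3|1|2|2|2
1|2|2|0|2
1|0|3|0|3
step 3: 2|1|1|1|2
1|2|1|2|3
2|2|3|2|0
3|1|2|2|2
1|2|2|0|2
1|0|3|0|3
step 4: 2|1|1|2|2
1|2|1|2|3
2|2|3|2|0
3|1|2|2|2
1|2|2|0|2
1|0|3|0|3
step 5: 2|1|1|3|2
1|2|1|2|3
2|2|3|2|0
3|1|2|2|2
1|2|2|0|2
1|0|3|0|3
step 6: 2|1|2|0|3
1|2|1|3|3
2|2|3|2|0
3|1|2|2|2
1|2|2|0|2
1|0|3|0|3
step 7: 2|1|2|1|3
1|2|1|3|3
2|2|3|2|0
3|1|2|2|2
1|2|2|0|2
1|0|3|0|3
step 8: 2|1|2|2|3
1|2|1|3|3
2|2|3|2|0
3|1|2|2|2
1|2|2|0|2
1|0|3|0|3
step 9: 2|1|2|3|3
1|2|1|3|3
2|2|3|2|0
3|1|2|2|2
1|2|2|0|2
1|0|3|0|3
step 10: 2|1|3|2|1
1|2|2|1|1
2|2|3|3|1
3|1|2|2|2
1|2|2|0|2
1|0|3|0|3
step 11: 2|1|3|3|1
1|2|2|1|1
2|2|3|3|1
3|1|2|2|2
1|2|2|0|2
1|0|3|0|3
step 12: 2|2|0|1|2
1|2|3|2|1
2|2|3|3|1
3|1|2|2|2
1|2|2|0|2
1|0|3|0|3
step 13: 2|2|0|2|2
1|2|3|2|1
2|2|3|3|1
3|1|2|2|2
1|2|2|0|2
1|0|3|0|3
step 14: 2|2|0|3|2
1|2|3|2|1
2|2|3|3|1
3|1|2|2|2
1|2|2|0|2
1|0|3|0|3
step 15: 2|2|1|0|3
1|2|3|3|1
2|2|3|3|1
3|1|2|2|2
1|2|2|0|2
1|0|3|0|3

3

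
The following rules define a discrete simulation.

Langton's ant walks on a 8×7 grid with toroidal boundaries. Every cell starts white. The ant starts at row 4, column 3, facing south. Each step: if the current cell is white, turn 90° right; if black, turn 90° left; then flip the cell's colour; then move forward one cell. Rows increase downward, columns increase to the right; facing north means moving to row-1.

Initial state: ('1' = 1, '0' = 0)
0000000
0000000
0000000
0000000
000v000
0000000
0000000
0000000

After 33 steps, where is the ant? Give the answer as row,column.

k=0  0000000
0000000
0000000
0000000
000v000
0000000
0000000
0000000
k=1  0000000
0000000
0000000
0000000
00<1000
0000000
0000000
0000000
k=2  0000000
0000000
0000000
00^0000
0011000
0000000
0000000
0000000
k=3  0000000
0000000
0000000
001>000
0011000
0000000
0000000
0000000
k=4  0000000
0000000
0000000
0011000
001v000
0000000
0000000
0000000
k=5  0000000
0000000
0000000
0011000
0010>00
0000000
0000000
0000000
k=6  0000000
0000000
0000000
0011000
0010100
0000v00
0000000
0000000
k=7  0000000
0000000
0000000
0011000
0010100
000<100
0000000
0000000
k=8  0000000
0000000
0000000
0011000
001^100
0001100
0000000
0000000
k=9  0000000
0000000
0000000
0011000
0011>00
0001100
0000000
0000000
k=10  0000000
0000000
0000000
0011^00
0011000
0001100
0000000
0000000
k=11  0000000
0000000
0000000
00111>0
0011000
0001100
0000000
0000000
k=12  0000000
0000000
0000000
0011110
00110v0
0001100
0000000
0000000
k=13  0000000
0000000
0000000
0011110
0011<10
0001100
0000000
0000000
k=14  0000000
0000000
0000000
0011^10
0011110
0001100
0000000
0000000
k=15  0000000
0000000
0000000
001<010
0011110
0001100
0000000
0000000
k=16  0000000
0000000
0000000
0010010
001v110
0001100
0000000
0000000
k=17  0000000
0000000
0000000
0010010
0010>10
0001100
0000000
0000000
k=18  0000000
0000000
0000000
0010^10
0010010
0001100
0000000
0000000
k=19  0000000
0000000
0000000
00101>0
0010010
0001100
0000000
0000000
k=20  0000000
0000000
00000^0
0010100
0010010
0001100
0000000
0000000
k=21  0000000
0000000
000001>
0010100
0010010
0001100
0000000
0000000
k=22  0000000
0000000
0000011
001010v
0010010
0001100
0000000
0000000
k=23  0000000
0000000
0000011
00101<1
0010010
0001100
0000000
0000000
k=24  0000000
0000000
00000^1
0010111
0010010
0001100
0000000
0000000
k=25  0000000
0000000
0000<01
0010111
0010010
0001100
0000000
0000000
k=26  0000000
0000^00
0000101
0010111
0010010
0001100
0000000
0000000
k=27  0000000
00001>0
0000101
0010111
0010010
0001100
0000000
0000000
k=28  0000000
0000110
00001v1
0010111
0010010
0001100
0000000
0000000
k=29  0000000
0000110
0000<11
0010111
0010010
0001100
0000000
0000000
k=30  0000000
0000110
0000011
0010v11
0010010
0001100
0000000
0000000
k=31  0000000
0000110
0000011
00100>1
0010010
0001100
0000000
0000000
k=32  0000000
0000110
00000^1
0010001
0010010
0001100
0000000
0000000
k=33  0000000
0000110
0000<01
0010001
0010010
0001100
0000000
0000000

2,4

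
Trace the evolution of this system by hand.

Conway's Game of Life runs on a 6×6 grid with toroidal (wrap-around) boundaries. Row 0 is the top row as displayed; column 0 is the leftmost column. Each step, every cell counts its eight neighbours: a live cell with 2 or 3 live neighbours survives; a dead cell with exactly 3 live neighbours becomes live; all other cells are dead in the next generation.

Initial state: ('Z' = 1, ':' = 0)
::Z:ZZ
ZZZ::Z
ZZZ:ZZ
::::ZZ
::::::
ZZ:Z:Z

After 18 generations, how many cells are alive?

20

step 0: ::Z:ZZ
ZZZ::Z
ZZZ:ZZ
::::ZZ
::::::
ZZ:Z:Z
step 1: ::::::
::::::
::Z:::
:Z:ZZ:
::::::
ZZZZ:Z
step 2: ZZZ:::
::::::
::ZZ::
::ZZ::
:::::Z
ZZZ:::
step 3: Z:Z:::
:::Z::
::ZZ::
::ZZZ:
Z::Z::
::Z::Z
step 4: :ZZZ::
:Z:Z::
::::::
:Z::Z:
:Z:::Z
Z:ZZ:Z
step 5: ::::::
:Z:Z::
::Z:::
Z:::::
:Z:Z:Z
:::Z:Z
step 6: ::Z:Z:
::Z:::
:ZZ:::
ZZZ:::
::Z::Z
Z:Z:::
step 7: ::Z:::
::Z:::
Z::Z::
Z::Z::
::ZZ:Z
::Z::Z
step 8: :ZZZ::
:ZZZ::
:ZZZ::
ZZ:Z:Z
ZZZZ:Z
:ZZ:Z:
step 9: Z:::Z:
Z:::Z:
::::::
:::::Z
::::::
::::ZZ
step 10: Z::ZZ:
::::::
:::::Z
::::::
::::ZZ
::::ZZ
step 11: :::ZZ:
::::ZZ
::::::
::::ZZ
::::ZZ
Z:::::
step 12: :::ZZ:
:::ZZZ
::::::
::::ZZ
Z:::Z:
:::Z::
step 13: ::Z::Z
:::Z:Z
:::Z::
::::ZZ
:::ZZ:
:::Z:Z
step 14: Z:ZZ:Z
::ZZ::
:::Z:Z
:::::Z
:::Z::
::ZZ:Z
step 15: Z::::Z
ZZ:::Z
::ZZ::
::::::
::ZZ::
ZZ:::Z
step 16: ::::Z:
:ZZ:ZZ
ZZZ:::
::::::
ZZZ:::
:ZZ:ZZ
step 17: ::::::
::Z:ZZ
Z:ZZ:Z
::::::
Z:ZZ:Z
::Z:ZZ
step 18: ::::::
ZZZ:ZZ
ZZZZ:Z
::::::
ZZZZ:Z
ZZZ:ZZ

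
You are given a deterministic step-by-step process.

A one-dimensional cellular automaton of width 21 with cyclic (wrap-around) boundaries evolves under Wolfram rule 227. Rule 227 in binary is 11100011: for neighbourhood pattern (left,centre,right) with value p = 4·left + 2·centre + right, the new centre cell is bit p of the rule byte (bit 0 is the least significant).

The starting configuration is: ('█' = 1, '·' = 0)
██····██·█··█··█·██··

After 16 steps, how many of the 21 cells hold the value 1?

[0] ██····██·█··█··█·██··
[1] ·█·███·██··█··█·█·█·█
[2] █·█·███·█·█··█·█·█·█·
[3] ·█·█·███·█··█·█·█·█·█
[4] █·█·█·███··█·█·█·█·█·
[5] ·█·█·█·██·█·█·█·█·█·█
[6] █·█·█·█·██·█·█·█·█·█·
[7] ·█·█·█·█·██·█·█·█·█·█
[8] █·█·█·█·█·██·█·█·█·█·
[9] ·█·█·█·█·█·██·█·█·█·█
[10] █·█·█·█·█·█·██·█·█·█·
[11] ·█·█·█·█·█·█·██·█·█·█
[12] █·█·█·█·█·█·█·██·█·█·
[13] ·█·█·█·█·█·█·█·██·█·█
[14] █·█·█·█·█·█·█·█·██·█·
[15] ·█·█·█·█·█·█·█·█·██·█
[16] █·█·█·█·█·█·█·█·█·██·

11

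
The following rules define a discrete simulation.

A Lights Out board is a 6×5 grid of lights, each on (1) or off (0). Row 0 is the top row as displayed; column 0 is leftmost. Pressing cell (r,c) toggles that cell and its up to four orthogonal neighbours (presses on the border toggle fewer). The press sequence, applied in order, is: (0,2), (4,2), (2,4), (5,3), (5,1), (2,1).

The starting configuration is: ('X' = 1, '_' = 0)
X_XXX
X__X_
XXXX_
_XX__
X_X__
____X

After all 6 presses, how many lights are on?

15

0) X_XXX
X__X_
XXXX_
_XX__
X_X__
____X
1) XX__X
X_XX_
XXXX_
_XX__
X_X__
____X
2) XX__X
X_XX_
XXXX_
_X___
XX_X_
__X_X
3) XX__X
X_XXX
XXX_X
_X__X
XX_X_
__X_X
4) XX__X
X_XXX
XXX_X
_X__X
XX___
___X_
5) XX__X
X_XXX
XXX_X
_X__X
X____
XXXX_
6) XX__X
XXXXX
____X
____X
X____
XXXX_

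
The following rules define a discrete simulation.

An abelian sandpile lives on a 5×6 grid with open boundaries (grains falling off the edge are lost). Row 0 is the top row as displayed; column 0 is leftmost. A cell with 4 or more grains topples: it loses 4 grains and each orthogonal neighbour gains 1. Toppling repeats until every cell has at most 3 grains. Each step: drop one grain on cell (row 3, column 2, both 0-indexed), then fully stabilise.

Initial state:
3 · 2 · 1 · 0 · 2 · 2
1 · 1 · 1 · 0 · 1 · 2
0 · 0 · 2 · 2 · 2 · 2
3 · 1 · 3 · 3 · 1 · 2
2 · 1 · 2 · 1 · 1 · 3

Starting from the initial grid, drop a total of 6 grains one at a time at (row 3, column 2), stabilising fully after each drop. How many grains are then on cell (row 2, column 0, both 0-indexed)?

step 0: 3 · 2 · 1 · 0 · 2 · 2
1 · 1 · 1 · 0 · 1 · 2
0 · 0 · 2 · 2 · 2 · 2
3 · 1 · 3 · 3 · 1 · 2
2 · 1 · 2 · 1 · 1 · 3
step 1: 3 · 2 · 1 · 0 · 2 · 2
1 · 1 · 1 · 0 · 1 · 2
0 · 0 · 3 · 3 · 2 · 2
3 · 2 · 1 · 0 · 2 · 2
2 · 1 · 3 · 2 · 1 · 3
step 2: 3 · 2 · 1 · 0 · 2 · 2
1 · 1 · 1 · 0 · 1 · 2
0 · 0 · 3 · 3 · 2 · 2
3 · 2 · 2 · 0 · 2 · 2
2 · 1 · 3 · 2 · 1 · 3
step 3: 3 · 2 · 1 · 0 · 2 · 2
1 · 1 · 1 · 0 · 1 · 2
0 · 0 · 3 · 3 · 2 · 2
3 · 2 · 3 · 0 · 2 · 2
2 · 1 · 3 · 2 · 1 · 3
step 4: 3 · 2 · 1 · 0 · 2 · 2
1 · 1 · 2 · 1 · 1 · 2
0 · 1 · 1 · 0 · 3 · 2
3 · 3 · 2 · 2 · 2 · 2
2 · 2 · 0 · 3 · 1 · 3
step 5: 3 · 2 · 1 · 0 · 2 · 2
1 · 1 · 2 · 1 · 1 · 2
0 · 1 · 1 · 0 · 3 · 2
3 · 3 · 3 · 2 · 2 · 2
2 · 2 · 0 · 3 · 1 · 3
step 6: 3 · 2 · 1 · 0 · 2 · 2
1 · 1 · 2 · 1 · 1 · 2
1 · 2 · 2 · 0 · 3 · 2
0 · 1 · 1 · 3 · 2 · 2
3 · 3 · 1 · 3 · 1 · 3

1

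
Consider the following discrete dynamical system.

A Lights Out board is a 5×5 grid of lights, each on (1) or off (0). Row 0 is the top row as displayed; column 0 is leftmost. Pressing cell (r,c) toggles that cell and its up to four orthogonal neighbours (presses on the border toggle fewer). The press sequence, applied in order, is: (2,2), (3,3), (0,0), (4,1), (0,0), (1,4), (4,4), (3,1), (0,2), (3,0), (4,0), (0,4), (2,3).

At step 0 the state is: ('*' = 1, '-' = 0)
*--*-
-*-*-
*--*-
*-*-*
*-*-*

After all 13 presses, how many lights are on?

[0] *--*-
-*-*-
*--*-
*-*-*
*-*-*
[1] *--*-
-***-
***--
*---*
*-*-*
[2] *--*-
-***-
****-
*-**-
*-***
[3] -*-*-
****-
****-
*-**-
*-***
[4] -*-*-
****-
****-
****-
-*-**
[5] *--*-
-***-
****-
****-
-*-**
[6] *--**
-**-*
*****
****-
-*-**
[7] *--**
-**-*
*****
*****
-*---
[8] *--**
-**-*
*-***
---**
-----
[9] ***-*
-*--*
*-***
---**
-----
[10] ***-*
-*--*
--***
**-**
*----
[11] ***-*
-*--*
--***
-*-**
-*---
[12] ****-
-*---
--***
-*-**
-*---
[13] ****-
-*-*-
-----
-*--*
-*---

9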